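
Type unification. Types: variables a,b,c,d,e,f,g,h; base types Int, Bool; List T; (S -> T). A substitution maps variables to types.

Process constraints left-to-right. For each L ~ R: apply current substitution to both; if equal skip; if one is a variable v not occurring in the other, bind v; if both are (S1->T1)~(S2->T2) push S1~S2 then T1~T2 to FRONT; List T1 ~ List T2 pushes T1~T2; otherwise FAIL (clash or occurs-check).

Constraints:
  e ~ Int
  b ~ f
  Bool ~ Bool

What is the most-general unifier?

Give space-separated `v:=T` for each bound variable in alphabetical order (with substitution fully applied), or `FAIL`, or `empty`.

Answer: b:=f e:=Int

Derivation:
step 1: unify e ~ Int  [subst: {-} | 2 pending]
  bind e := Int
step 2: unify b ~ f  [subst: {e:=Int} | 1 pending]
  bind b := f
step 3: unify Bool ~ Bool  [subst: {e:=Int, b:=f} | 0 pending]
  -> identical, skip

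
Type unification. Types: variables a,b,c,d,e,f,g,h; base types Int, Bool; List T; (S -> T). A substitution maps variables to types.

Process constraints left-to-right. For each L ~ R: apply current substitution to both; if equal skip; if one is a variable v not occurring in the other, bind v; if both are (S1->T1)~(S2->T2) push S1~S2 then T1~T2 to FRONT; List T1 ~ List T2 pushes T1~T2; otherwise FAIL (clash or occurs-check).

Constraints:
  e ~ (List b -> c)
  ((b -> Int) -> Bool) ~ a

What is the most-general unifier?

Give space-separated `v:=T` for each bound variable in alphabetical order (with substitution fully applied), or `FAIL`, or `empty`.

step 1: unify e ~ (List b -> c)  [subst: {-} | 1 pending]
  bind e := (List b -> c)
step 2: unify ((b -> Int) -> Bool) ~ a  [subst: {e:=(List b -> c)} | 0 pending]
  bind a := ((b -> Int) -> Bool)

Answer: a:=((b -> Int) -> Bool) e:=(List b -> c)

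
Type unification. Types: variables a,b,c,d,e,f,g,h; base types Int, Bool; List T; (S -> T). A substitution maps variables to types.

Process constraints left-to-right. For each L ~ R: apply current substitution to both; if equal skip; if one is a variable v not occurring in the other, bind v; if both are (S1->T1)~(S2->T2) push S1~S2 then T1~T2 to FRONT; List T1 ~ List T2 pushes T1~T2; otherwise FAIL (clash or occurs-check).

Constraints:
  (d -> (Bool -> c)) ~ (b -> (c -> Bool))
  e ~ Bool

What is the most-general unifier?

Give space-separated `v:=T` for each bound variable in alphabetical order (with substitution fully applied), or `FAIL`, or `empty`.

step 1: unify (d -> (Bool -> c)) ~ (b -> (c -> Bool))  [subst: {-} | 1 pending]
  -> decompose arrow: push d~b, (Bool -> c)~(c -> Bool)
step 2: unify d ~ b  [subst: {-} | 2 pending]
  bind d := b
step 3: unify (Bool -> c) ~ (c -> Bool)  [subst: {d:=b} | 1 pending]
  -> decompose arrow: push Bool~c, c~Bool
step 4: unify Bool ~ c  [subst: {d:=b} | 2 pending]
  bind c := Bool
step 5: unify Bool ~ Bool  [subst: {d:=b, c:=Bool} | 1 pending]
  -> identical, skip
step 6: unify e ~ Bool  [subst: {d:=b, c:=Bool} | 0 pending]
  bind e := Bool

Answer: c:=Bool d:=b e:=Bool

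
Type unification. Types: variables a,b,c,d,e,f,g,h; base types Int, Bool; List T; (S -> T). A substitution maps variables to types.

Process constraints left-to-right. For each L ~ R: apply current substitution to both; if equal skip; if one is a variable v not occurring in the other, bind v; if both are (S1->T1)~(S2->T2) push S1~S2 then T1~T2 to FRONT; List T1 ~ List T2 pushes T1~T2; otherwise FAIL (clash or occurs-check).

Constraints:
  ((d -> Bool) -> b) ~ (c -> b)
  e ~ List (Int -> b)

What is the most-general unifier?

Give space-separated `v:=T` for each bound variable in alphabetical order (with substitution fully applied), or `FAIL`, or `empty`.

step 1: unify ((d -> Bool) -> b) ~ (c -> b)  [subst: {-} | 1 pending]
  -> decompose arrow: push (d -> Bool)~c, b~b
step 2: unify (d -> Bool) ~ c  [subst: {-} | 2 pending]
  bind c := (d -> Bool)
step 3: unify b ~ b  [subst: {c:=(d -> Bool)} | 1 pending]
  -> identical, skip
step 4: unify e ~ List (Int -> b)  [subst: {c:=(d -> Bool)} | 0 pending]
  bind e := List (Int -> b)

Answer: c:=(d -> Bool) e:=List (Int -> b)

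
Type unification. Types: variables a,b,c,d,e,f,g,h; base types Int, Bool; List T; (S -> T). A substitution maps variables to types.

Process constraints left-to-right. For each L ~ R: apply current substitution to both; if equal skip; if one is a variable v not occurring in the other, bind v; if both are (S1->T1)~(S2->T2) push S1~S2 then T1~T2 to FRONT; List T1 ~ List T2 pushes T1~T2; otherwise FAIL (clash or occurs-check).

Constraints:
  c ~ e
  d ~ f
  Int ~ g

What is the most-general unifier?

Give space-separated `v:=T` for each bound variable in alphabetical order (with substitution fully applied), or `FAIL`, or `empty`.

step 1: unify c ~ e  [subst: {-} | 2 pending]
  bind c := e
step 2: unify d ~ f  [subst: {c:=e} | 1 pending]
  bind d := f
step 3: unify Int ~ g  [subst: {c:=e, d:=f} | 0 pending]
  bind g := Int

Answer: c:=e d:=f g:=Int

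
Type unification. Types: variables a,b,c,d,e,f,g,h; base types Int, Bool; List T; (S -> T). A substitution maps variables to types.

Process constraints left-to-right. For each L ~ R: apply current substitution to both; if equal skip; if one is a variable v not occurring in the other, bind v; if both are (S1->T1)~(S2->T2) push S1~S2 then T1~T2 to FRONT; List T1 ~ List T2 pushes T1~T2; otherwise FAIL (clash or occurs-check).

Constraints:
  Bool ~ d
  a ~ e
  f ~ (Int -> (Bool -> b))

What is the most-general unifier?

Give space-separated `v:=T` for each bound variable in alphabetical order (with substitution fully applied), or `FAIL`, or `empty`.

Answer: a:=e d:=Bool f:=(Int -> (Bool -> b))

Derivation:
step 1: unify Bool ~ d  [subst: {-} | 2 pending]
  bind d := Bool
step 2: unify a ~ e  [subst: {d:=Bool} | 1 pending]
  bind a := e
step 3: unify f ~ (Int -> (Bool -> b))  [subst: {d:=Bool, a:=e} | 0 pending]
  bind f := (Int -> (Bool -> b))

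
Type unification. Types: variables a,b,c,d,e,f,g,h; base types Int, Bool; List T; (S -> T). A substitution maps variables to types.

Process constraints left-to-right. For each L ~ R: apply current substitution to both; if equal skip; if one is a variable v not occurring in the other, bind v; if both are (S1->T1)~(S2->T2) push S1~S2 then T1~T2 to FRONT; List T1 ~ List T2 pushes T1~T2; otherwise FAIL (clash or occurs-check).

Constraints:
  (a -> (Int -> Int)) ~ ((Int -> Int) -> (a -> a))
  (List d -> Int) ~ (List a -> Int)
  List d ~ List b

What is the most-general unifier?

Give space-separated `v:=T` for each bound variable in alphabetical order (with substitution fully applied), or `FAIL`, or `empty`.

Answer: FAIL

Derivation:
step 1: unify (a -> (Int -> Int)) ~ ((Int -> Int) -> (a -> a))  [subst: {-} | 2 pending]
  -> decompose arrow: push a~(Int -> Int), (Int -> Int)~(a -> a)
step 2: unify a ~ (Int -> Int)  [subst: {-} | 3 pending]
  bind a := (Int -> Int)
step 3: unify (Int -> Int) ~ ((Int -> Int) -> (Int -> Int))  [subst: {a:=(Int -> Int)} | 2 pending]
  -> decompose arrow: push Int~(Int -> Int), Int~(Int -> Int)
step 4: unify Int ~ (Int -> Int)  [subst: {a:=(Int -> Int)} | 3 pending]
  clash: Int vs (Int -> Int)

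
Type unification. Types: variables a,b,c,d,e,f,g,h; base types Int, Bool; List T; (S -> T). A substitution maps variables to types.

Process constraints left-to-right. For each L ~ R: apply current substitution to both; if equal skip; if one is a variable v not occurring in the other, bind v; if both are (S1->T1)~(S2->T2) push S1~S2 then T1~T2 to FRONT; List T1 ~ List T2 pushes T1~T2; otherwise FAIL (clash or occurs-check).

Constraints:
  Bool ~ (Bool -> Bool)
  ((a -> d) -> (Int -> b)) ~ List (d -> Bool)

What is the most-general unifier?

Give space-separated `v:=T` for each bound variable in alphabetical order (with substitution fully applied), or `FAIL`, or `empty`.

Answer: FAIL

Derivation:
step 1: unify Bool ~ (Bool -> Bool)  [subst: {-} | 1 pending]
  clash: Bool vs (Bool -> Bool)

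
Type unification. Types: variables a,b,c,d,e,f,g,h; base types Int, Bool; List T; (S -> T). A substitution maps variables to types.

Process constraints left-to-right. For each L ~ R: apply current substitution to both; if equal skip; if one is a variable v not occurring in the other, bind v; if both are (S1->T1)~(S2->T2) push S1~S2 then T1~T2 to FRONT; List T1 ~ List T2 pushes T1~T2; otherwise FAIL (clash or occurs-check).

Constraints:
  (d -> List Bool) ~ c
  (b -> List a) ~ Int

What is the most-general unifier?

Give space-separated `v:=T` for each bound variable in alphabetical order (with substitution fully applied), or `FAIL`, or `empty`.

step 1: unify (d -> List Bool) ~ c  [subst: {-} | 1 pending]
  bind c := (d -> List Bool)
step 2: unify (b -> List a) ~ Int  [subst: {c:=(d -> List Bool)} | 0 pending]
  clash: (b -> List a) vs Int

Answer: FAIL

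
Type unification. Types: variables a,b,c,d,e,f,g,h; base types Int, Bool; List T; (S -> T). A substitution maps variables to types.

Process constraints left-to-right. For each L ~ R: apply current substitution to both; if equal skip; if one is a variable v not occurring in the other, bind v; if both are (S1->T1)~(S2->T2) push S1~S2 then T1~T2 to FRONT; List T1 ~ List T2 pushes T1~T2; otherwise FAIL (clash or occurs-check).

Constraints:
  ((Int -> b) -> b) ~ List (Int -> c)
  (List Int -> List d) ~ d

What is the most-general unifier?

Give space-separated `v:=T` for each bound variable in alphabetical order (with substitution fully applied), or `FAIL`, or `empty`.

step 1: unify ((Int -> b) -> b) ~ List (Int -> c)  [subst: {-} | 1 pending]
  clash: ((Int -> b) -> b) vs List (Int -> c)

Answer: FAIL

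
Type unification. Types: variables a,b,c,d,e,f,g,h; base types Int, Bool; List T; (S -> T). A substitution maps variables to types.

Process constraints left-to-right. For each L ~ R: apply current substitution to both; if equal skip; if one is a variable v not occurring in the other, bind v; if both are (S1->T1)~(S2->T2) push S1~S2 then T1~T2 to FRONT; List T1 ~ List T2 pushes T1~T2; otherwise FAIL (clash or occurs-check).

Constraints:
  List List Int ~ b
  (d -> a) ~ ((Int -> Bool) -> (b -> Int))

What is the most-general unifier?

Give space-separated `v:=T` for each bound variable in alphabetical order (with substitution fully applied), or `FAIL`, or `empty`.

step 1: unify List List Int ~ b  [subst: {-} | 1 pending]
  bind b := List List Int
step 2: unify (d -> a) ~ ((Int -> Bool) -> (List List Int -> Int))  [subst: {b:=List List Int} | 0 pending]
  -> decompose arrow: push d~(Int -> Bool), a~(List List Int -> Int)
step 3: unify d ~ (Int -> Bool)  [subst: {b:=List List Int} | 1 pending]
  bind d := (Int -> Bool)
step 4: unify a ~ (List List Int -> Int)  [subst: {b:=List List Int, d:=(Int -> Bool)} | 0 pending]
  bind a := (List List Int -> Int)

Answer: a:=(List List Int -> Int) b:=List List Int d:=(Int -> Bool)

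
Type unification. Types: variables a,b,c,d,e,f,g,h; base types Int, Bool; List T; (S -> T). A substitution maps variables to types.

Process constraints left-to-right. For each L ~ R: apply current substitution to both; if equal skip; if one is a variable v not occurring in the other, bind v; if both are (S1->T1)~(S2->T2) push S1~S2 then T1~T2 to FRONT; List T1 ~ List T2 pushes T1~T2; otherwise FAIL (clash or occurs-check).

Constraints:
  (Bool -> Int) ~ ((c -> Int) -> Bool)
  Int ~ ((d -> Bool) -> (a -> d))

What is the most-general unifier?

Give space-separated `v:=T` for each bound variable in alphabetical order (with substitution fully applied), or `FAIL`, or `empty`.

step 1: unify (Bool -> Int) ~ ((c -> Int) -> Bool)  [subst: {-} | 1 pending]
  -> decompose arrow: push Bool~(c -> Int), Int~Bool
step 2: unify Bool ~ (c -> Int)  [subst: {-} | 2 pending]
  clash: Bool vs (c -> Int)

Answer: FAIL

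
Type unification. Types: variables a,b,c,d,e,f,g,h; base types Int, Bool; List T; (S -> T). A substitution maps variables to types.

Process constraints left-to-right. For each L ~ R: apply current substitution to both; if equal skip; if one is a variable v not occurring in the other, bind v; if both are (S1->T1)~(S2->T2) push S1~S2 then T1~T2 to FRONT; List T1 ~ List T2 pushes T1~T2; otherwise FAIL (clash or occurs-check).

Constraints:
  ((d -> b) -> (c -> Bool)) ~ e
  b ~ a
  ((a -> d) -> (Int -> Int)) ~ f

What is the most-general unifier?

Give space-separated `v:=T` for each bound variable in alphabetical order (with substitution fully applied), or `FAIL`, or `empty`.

Answer: b:=a e:=((d -> a) -> (c -> Bool)) f:=((a -> d) -> (Int -> Int))

Derivation:
step 1: unify ((d -> b) -> (c -> Bool)) ~ e  [subst: {-} | 2 pending]
  bind e := ((d -> b) -> (c -> Bool))
step 2: unify b ~ a  [subst: {e:=((d -> b) -> (c -> Bool))} | 1 pending]
  bind b := a
step 3: unify ((a -> d) -> (Int -> Int)) ~ f  [subst: {e:=((d -> b) -> (c -> Bool)), b:=a} | 0 pending]
  bind f := ((a -> d) -> (Int -> Int))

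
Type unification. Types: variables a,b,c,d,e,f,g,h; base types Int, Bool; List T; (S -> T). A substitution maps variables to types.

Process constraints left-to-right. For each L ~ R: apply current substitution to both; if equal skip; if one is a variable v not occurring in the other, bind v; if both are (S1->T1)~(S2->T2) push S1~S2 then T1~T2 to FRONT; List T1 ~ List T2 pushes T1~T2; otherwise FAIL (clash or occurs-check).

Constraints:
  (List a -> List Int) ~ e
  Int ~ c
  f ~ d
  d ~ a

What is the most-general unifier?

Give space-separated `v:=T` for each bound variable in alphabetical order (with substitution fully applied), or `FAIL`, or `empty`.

step 1: unify (List a -> List Int) ~ e  [subst: {-} | 3 pending]
  bind e := (List a -> List Int)
step 2: unify Int ~ c  [subst: {e:=(List a -> List Int)} | 2 pending]
  bind c := Int
step 3: unify f ~ d  [subst: {e:=(List a -> List Int), c:=Int} | 1 pending]
  bind f := d
step 4: unify d ~ a  [subst: {e:=(List a -> List Int), c:=Int, f:=d} | 0 pending]
  bind d := a

Answer: c:=Int d:=a e:=(List a -> List Int) f:=a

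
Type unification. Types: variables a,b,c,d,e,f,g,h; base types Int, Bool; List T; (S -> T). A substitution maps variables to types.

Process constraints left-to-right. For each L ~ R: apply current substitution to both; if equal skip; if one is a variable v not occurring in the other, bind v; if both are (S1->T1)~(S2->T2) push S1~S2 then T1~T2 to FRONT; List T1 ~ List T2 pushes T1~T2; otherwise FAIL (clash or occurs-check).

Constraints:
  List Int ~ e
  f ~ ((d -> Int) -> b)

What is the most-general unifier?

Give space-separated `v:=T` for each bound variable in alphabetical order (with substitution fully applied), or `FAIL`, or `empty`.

step 1: unify List Int ~ e  [subst: {-} | 1 pending]
  bind e := List Int
step 2: unify f ~ ((d -> Int) -> b)  [subst: {e:=List Int} | 0 pending]
  bind f := ((d -> Int) -> b)

Answer: e:=List Int f:=((d -> Int) -> b)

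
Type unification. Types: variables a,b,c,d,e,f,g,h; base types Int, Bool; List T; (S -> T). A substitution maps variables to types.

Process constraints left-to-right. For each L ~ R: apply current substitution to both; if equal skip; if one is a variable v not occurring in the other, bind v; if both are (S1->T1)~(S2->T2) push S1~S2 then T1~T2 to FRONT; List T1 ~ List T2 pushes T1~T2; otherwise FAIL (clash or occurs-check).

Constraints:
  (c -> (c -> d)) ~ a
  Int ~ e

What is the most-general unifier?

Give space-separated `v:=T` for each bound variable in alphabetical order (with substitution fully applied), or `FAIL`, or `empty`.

step 1: unify (c -> (c -> d)) ~ a  [subst: {-} | 1 pending]
  bind a := (c -> (c -> d))
step 2: unify Int ~ e  [subst: {a:=(c -> (c -> d))} | 0 pending]
  bind e := Int

Answer: a:=(c -> (c -> d)) e:=Int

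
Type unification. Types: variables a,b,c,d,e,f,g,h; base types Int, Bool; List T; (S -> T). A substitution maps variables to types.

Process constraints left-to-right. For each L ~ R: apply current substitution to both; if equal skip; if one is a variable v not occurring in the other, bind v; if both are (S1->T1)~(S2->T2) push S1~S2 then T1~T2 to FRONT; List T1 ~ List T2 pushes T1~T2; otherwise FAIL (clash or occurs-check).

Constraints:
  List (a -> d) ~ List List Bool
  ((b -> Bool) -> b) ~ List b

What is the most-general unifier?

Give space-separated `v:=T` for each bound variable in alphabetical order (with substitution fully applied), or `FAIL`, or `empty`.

step 1: unify List (a -> d) ~ List List Bool  [subst: {-} | 1 pending]
  -> decompose List: push (a -> d)~List Bool
step 2: unify (a -> d) ~ List Bool  [subst: {-} | 1 pending]
  clash: (a -> d) vs List Bool

Answer: FAIL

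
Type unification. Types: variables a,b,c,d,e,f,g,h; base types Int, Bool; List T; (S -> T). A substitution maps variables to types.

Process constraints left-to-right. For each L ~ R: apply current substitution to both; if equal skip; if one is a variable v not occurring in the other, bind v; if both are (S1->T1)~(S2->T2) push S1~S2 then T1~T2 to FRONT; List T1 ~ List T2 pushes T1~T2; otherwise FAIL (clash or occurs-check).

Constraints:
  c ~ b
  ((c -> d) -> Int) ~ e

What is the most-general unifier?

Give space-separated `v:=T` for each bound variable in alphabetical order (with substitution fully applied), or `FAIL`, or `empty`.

step 1: unify c ~ b  [subst: {-} | 1 pending]
  bind c := b
step 2: unify ((b -> d) -> Int) ~ e  [subst: {c:=b} | 0 pending]
  bind e := ((b -> d) -> Int)

Answer: c:=b e:=((b -> d) -> Int)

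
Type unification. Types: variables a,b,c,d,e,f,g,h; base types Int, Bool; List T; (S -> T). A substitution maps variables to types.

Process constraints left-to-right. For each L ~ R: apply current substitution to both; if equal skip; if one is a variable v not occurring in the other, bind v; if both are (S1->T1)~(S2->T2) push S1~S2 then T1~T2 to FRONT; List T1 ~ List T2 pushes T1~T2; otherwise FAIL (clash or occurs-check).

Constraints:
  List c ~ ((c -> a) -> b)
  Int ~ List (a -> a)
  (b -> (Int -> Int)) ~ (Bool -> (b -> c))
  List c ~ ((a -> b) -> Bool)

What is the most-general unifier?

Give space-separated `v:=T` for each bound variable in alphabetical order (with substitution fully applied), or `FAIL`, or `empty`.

Answer: FAIL

Derivation:
step 1: unify List c ~ ((c -> a) -> b)  [subst: {-} | 3 pending]
  clash: List c vs ((c -> a) -> b)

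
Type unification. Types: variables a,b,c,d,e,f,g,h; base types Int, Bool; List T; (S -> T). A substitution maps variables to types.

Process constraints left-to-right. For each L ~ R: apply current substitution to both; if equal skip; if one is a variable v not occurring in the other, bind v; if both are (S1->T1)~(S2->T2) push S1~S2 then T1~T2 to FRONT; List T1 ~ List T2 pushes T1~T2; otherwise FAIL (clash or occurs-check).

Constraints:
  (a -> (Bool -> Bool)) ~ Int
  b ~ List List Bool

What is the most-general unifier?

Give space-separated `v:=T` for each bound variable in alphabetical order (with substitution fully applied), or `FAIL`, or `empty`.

Answer: FAIL

Derivation:
step 1: unify (a -> (Bool -> Bool)) ~ Int  [subst: {-} | 1 pending]
  clash: (a -> (Bool -> Bool)) vs Int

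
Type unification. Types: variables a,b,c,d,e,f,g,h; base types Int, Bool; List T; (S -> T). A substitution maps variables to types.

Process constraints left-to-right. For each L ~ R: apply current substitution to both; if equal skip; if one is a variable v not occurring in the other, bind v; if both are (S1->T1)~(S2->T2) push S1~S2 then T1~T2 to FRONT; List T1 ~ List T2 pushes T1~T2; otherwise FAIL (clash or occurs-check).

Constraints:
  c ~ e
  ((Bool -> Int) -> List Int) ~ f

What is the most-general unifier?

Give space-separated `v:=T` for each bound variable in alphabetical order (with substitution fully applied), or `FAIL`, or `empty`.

Answer: c:=e f:=((Bool -> Int) -> List Int)

Derivation:
step 1: unify c ~ e  [subst: {-} | 1 pending]
  bind c := e
step 2: unify ((Bool -> Int) -> List Int) ~ f  [subst: {c:=e} | 0 pending]
  bind f := ((Bool -> Int) -> List Int)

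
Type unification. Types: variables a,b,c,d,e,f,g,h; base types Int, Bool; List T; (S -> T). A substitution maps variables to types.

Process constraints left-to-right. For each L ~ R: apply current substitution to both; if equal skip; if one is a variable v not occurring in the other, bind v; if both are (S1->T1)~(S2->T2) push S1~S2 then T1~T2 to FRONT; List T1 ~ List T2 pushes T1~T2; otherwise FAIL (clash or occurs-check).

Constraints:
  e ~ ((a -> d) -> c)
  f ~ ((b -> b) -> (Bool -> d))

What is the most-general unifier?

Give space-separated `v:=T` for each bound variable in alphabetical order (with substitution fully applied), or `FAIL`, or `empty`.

Answer: e:=((a -> d) -> c) f:=((b -> b) -> (Bool -> d))

Derivation:
step 1: unify e ~ ((a -> d) -> c)  [subst: {-} | 1 pending]
  bind e := ((a -> d) -> c)
step 2: unify f ~ ((b -> b) -> (Bool -> d))  [subst: {e:=((a -> d) -> c)} | 0 pending]
  bind f := ((b -> b) -> (Bool -> d))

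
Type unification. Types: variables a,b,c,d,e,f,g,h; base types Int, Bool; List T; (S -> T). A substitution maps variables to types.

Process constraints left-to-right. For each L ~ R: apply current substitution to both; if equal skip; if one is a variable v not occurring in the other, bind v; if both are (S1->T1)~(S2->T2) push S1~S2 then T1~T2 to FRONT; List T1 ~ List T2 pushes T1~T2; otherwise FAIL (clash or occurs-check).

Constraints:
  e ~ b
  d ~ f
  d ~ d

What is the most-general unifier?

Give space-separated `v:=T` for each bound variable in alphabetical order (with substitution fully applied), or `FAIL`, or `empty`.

Answer: d:=f e:=b

Derivation:
step 1: unify e ~ b  [subst: {-} | 2 pending]
  bind e := b
step 2: unify d ~ f  [subst: {e:=b} | 1 pending]
  bind d := f
step 3: unify f ~ f  [subst: {e:=b, d:=f} | 0 pending]
  -> identical, skip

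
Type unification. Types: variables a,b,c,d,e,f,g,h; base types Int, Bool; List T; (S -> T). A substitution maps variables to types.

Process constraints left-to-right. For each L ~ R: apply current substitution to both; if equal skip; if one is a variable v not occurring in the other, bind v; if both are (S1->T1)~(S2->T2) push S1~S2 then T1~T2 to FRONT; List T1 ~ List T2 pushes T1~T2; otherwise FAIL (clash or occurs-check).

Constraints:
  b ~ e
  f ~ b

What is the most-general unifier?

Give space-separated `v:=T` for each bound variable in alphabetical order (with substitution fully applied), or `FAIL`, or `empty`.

step 1: unify b ~ e  [subst: {-} | 1 pending]
  bind b := e
step 2: unify f ~ e  [subst: {b:=e} | 0 pending]
  bind f := e

Answer: b:=e f:=e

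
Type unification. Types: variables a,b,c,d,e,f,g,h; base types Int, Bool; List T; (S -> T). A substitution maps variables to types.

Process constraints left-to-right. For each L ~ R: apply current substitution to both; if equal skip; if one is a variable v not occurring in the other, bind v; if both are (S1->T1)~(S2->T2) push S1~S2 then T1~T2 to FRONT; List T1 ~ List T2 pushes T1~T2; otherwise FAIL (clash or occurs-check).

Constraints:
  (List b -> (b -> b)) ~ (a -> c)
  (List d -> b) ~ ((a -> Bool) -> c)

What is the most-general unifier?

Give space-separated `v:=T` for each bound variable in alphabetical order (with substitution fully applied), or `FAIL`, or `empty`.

step 1: unify (List b -> (b -> b)) ~ (a -> c)  [subst: {-} | 1 pending]
  -> decompose arrow: push List b~a, (b -> b)~c
step 2: unify List b ~ a  [subst: {-} | 2 pending]
  bind a := List b
step 3: unify (b -> b) ~ c  [subst: {a:=List b} | 1 pending]
  bind c := (b -> b)
step 4: unify (List d -> b) ~ ((List b -> Bool) -> (b -> b))  [subst: {a:=List b, c:=(b -> b)} | 0 pending]
  -> decompose arrow: push List d~(List b -> Bool), b~(b -> b)
step 5: unify List d ~ (List b -> Bool)  [subst: {a:=List b, c:=(b -> b)} | 1 pending]
  clash: List d vs (List b -> Bool)

Answer: FAIL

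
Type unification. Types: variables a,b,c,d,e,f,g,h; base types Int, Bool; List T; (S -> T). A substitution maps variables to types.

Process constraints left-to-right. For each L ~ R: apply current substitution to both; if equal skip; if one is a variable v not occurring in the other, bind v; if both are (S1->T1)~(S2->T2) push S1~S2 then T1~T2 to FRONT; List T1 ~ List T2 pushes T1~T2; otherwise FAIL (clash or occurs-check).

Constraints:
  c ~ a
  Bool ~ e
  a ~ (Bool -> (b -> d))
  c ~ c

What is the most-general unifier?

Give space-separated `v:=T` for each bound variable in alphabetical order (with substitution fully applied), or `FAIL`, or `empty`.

Answer: a:=(Bool -> (b -> d)) c:=(Bool -> (b -> d)) e:=Bool

Derivation:
step 1: unify c ~ a  [subst: {-} | 3 pending]
  bind c := a
step 2: unify Bool ~ e  [subst: {c:=a} | 2 pending]
  bind e := Bool
step 3: unify a ~ (Bool -> (b -> d))  [subst: {c:=a, e:=Bool} | 1 pending]
  bind a := (Bool -> (b -> d))
step 4: unify (Bool -> (b -> d)) ~ (Bool -> (b -> d))  [subst: {c:=a, e:=Bool, a:=(Bool -> (b -> d))} | 0 pending]
  -> identical, skip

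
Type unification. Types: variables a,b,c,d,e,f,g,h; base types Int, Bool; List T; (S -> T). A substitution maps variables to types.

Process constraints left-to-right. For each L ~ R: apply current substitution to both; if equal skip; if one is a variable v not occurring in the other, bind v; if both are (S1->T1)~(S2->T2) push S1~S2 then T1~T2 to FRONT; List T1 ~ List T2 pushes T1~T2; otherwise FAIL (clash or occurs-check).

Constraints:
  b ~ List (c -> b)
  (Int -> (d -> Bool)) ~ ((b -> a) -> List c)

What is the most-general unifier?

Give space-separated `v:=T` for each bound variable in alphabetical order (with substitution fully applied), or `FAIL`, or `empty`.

step 1: unify b ~ List (c -> b)  [subst: {-} | 1 pending]
  occurs-check fail: b in List (c -> b)

Answer: FAIL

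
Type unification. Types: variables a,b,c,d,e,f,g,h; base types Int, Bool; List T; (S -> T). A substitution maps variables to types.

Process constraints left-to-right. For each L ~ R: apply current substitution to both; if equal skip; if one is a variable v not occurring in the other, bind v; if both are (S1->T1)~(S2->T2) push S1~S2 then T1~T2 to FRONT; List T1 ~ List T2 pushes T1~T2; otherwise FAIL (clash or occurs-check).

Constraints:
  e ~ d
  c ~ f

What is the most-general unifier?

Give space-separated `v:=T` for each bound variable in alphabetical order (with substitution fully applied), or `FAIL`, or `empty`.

step 1: unify e ~ d  [subst: {-} | 1 pending]
  bind e := d
step 2: unify c ~ f  [subst: {e:=d} | 0 pending]
  bind c := f

Answer: c:=f e:=d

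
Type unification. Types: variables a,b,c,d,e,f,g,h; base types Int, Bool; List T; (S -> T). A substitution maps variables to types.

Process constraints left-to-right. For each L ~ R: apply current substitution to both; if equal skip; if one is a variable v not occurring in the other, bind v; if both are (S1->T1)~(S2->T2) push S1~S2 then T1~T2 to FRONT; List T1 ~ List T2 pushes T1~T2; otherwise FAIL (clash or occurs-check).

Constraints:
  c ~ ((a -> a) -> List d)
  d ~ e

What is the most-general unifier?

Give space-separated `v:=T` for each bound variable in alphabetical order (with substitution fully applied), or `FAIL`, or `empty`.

step 1: unify c ~ ((a -> a) -> List d)  [subst: {-} | 1 pending]
  bind c := ((a -> a) -> List d)
step 2: unify d ~ e  [subst: {c:=((a -> a) -> List d)} | 0 pending]
  bind d := e

Answer: c:=((a -> a) -> List e) d:=e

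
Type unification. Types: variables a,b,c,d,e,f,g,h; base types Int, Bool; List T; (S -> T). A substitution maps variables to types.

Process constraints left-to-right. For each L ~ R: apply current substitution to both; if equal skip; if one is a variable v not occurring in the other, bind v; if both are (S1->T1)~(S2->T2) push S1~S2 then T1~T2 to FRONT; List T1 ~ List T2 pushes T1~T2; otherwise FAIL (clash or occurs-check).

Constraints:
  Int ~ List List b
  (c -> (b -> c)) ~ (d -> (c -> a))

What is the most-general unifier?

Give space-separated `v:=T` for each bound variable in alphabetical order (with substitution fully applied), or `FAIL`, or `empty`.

step 1: unify Int ~ List List b  [subst: {-} | 1 pending]
  clash: Int vs List List b

Answer: FAIL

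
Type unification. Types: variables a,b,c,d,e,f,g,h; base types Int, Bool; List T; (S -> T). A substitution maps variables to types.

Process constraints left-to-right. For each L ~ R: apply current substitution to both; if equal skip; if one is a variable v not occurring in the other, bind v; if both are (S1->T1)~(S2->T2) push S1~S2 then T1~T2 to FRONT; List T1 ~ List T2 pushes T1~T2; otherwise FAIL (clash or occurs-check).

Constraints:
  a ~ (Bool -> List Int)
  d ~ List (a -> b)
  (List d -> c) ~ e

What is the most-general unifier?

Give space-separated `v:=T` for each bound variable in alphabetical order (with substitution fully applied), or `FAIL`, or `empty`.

step 1: unify a ~ (Bool -> List Int)  [subst: {-} | 2 pending]
  bind a := (Bool -> List Int)
step 2: unify d ~ List ((Bool -> List Int) -> b)  [subst: {a:=(Bool -> List Int)} | 1 pending]
  bind d := List ((Bool -> List Int) -> b)
step 3: unify (List List ((Bool -> List Int) -> b) -> c) ~ e  [subst: {a:=(Bool -> List Int), d:=List ((Bool -> List Int) -> b)} | 0 pending]
  bind e := (List List ((Bool -> List Int) -> b) -> c)

Answer: a:=(Bool -> List Int) d:=List ((Bool -> List Int) -> b) e:=(List List ((Bool -> List Int) -> b) -> c)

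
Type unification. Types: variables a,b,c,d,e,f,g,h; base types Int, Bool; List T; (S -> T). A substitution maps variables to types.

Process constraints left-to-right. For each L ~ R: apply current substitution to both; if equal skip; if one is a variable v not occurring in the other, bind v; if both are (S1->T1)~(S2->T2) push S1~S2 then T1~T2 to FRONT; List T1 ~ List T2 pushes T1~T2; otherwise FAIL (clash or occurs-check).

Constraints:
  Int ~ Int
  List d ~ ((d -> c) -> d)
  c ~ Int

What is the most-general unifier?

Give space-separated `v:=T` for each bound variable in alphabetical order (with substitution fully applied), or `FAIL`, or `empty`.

step 1: unify Int ~ Int  [subst: {-} | 2 pending]
  -> identical, skip
step 2: unify List d ~ ((d -> c) -> d)  [subst: {-} | 1 pending]
  clash: List d vs ((d -> c) -> d)

Answer: FAIL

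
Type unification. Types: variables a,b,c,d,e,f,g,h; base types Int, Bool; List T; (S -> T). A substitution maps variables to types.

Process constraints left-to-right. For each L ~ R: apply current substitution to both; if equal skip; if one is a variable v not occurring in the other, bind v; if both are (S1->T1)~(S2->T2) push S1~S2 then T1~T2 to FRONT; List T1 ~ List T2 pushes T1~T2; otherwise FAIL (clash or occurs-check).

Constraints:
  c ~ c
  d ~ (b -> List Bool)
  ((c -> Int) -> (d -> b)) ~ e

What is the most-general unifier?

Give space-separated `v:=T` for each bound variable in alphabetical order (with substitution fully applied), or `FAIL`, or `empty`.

step 1: unify c ~ c  [subst: {-} | 2 pending]
  -> identical, skip
step 2: unify d ~ (b -> List Bool)  [subst: {-} | 1 pending]
  bind d := (b -> List Bool)
step 3: unify ((c -> Int) -> ((b -> List Bool) -> b)) ~ e  [subst: {d:=(b -> List Bool)} | 0 pending]
  bind e := ((c -> Int) -> ((b -> List Bool) -> b))

Answer: d:=(b -> List Bool) e:=((c -> Int) -> ((b -> List Bool) -> b))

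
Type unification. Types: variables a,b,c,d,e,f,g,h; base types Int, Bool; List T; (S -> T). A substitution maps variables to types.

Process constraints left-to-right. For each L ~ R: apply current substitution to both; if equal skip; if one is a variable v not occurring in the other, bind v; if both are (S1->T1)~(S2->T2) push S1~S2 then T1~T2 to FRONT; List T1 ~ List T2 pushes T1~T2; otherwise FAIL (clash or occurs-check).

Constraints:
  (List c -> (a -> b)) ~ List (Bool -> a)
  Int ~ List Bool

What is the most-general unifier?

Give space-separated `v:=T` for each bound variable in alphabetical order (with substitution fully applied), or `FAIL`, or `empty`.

Answer: FAIL

Derivation:
step 1: unify (List c -> (a -> b)) ~ List (Bool -> a)  [subst: {-} | 1 pending]
  clash: (List c -> (a -> b)) vs List (Bool -> a)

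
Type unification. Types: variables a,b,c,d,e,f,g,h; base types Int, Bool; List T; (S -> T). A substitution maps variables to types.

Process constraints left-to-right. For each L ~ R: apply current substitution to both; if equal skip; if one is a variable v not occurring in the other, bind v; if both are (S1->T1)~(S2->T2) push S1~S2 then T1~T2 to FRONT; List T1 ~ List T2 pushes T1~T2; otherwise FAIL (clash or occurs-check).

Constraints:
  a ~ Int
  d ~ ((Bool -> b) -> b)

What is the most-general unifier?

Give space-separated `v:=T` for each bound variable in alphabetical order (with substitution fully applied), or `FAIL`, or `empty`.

Answer: a:=Int d:=((Bool -> b) -> b)

Derivation:
step 1: unify a ~ Int  [subst: {-} | 1 pending]
  bind a := Int
step 2: unify d ~ ((Bool -> b) -> b)  [subst: {a:=Int} | 0 pending]
  bind d := ((Bool -> b) -> b)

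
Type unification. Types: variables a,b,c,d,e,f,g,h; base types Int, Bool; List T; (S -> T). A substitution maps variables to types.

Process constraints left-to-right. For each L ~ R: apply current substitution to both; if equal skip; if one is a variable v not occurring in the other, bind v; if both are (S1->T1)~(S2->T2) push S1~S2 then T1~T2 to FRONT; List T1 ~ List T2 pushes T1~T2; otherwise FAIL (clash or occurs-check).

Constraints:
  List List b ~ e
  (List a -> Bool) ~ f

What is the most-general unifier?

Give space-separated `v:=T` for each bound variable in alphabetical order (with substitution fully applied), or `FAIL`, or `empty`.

Answer: e:=List List b f:=(List a -> Bool)

Derivation:
step 1: unify List List b ~ e  [subst: {-} | 1 pending]
  bind e := List List b
step 2: unify (List a -> Bool) ~ f  [subst: {e:=List List b} | 0 pending]
  bind f := (List a -> Bool)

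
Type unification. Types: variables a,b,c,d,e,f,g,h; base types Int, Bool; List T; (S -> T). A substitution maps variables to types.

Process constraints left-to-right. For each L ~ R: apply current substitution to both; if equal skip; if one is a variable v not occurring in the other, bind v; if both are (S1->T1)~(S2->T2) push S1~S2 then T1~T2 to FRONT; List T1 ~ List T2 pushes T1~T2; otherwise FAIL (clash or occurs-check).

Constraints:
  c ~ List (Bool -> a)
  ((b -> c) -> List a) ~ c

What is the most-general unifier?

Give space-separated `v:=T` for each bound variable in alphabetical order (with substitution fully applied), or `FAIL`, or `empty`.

Answer: FAIL

Derivation:
step 1: unify c ~ List (Bool -> a)  [subst: {-} | 1 pending]
  bind c := List (Bool -> a)
step 2: unify ((b -> List (Bool -> a)) -> List a) ~ List (Bool -> a)  [subst: {c:=List (Bool -> a)} | 0 pending]
  clash: ((b -> List (Bool -> a)) -> List a) vs List (Bool -> a)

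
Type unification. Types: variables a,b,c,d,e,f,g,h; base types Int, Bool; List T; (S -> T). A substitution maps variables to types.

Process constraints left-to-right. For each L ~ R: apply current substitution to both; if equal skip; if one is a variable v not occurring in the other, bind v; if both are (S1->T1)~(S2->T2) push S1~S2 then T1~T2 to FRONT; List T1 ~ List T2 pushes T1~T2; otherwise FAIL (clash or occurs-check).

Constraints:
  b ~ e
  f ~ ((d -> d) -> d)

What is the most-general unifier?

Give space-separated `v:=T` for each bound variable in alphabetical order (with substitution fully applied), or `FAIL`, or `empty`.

Answer: b:=e f:=((d -> d) -> d)

Derivation:
step 1: unify b ~ e  [subst: {-} | 1 pending]
  bind b := e
step 2: unify f ~ ((d -> d) -> d)  [subst: {b:=e} | 0 pending]
  bind f := ((d -> d) -> d)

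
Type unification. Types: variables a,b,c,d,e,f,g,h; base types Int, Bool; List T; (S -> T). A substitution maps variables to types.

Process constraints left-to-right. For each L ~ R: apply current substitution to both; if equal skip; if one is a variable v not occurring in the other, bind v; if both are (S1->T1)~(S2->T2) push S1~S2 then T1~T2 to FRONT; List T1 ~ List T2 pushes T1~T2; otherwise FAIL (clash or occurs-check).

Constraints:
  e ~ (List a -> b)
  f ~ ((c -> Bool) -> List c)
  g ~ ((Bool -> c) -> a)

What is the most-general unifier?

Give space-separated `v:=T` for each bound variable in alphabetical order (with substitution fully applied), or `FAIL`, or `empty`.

Answer: e:=(List a -> b) f:=((c -> Bool) -> List c) g:=((Bool -> c) -> a)

Derivation:
step 1: unify e ~ (List a -> b)  [subst: {-} | 2 pending]
  bind e := (List a -> b)
step 2: unify f ~ ((c -> Bool) -> List c)  [subst: {e:=(List a -> b)} | 1 pending]
  bind f := ((c -> Bool) -> List c)
step 3: unify g ~ ((Bool -> c) -> a)  [subst: {e:=(List a -> b), f:=((c -> Bool) -> List c)} | 0 pending]
  bind g := ((Bool -> c) -> a)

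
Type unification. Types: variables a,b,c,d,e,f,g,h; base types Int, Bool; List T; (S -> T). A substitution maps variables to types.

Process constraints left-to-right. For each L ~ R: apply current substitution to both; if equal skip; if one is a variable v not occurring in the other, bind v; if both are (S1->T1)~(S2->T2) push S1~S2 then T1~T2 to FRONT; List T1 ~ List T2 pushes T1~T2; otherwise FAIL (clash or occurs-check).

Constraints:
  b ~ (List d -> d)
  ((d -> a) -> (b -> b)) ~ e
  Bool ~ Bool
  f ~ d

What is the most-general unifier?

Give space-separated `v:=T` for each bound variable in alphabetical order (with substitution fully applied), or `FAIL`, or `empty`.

Answer: b:=(List d -> d) e:=((d -> a) -> ((List d -> d) -> (List d -> d))) f:=d

Derivation:
step 1: unify b ~ (List d -> d)  [subst: {-} | 3 pending]
  bind b := (List d -> d)
step 2: unify ((d -> a) -> ((List d -> d) -> (List d -> d))) ~ e  [subst: {b:=(List d -> d)} | 2 pending]
  bind e := ((d -> a) -> ((List d -> d) -> (List d -> d)))
step 3: unify Bool ~ Bool  [subst: {b:=(List d -> d), e:=((d -> a) -> ((List d -> d) -> (List d -> d)))} | 1 pending]
  -> identical, skip
step 4: unify f ~ d  [subst: {b:=(List d -> d), e:=((d -> a) -> ((List d -> d) -> (List d -> d)))} | 0 pending]
  bind f := d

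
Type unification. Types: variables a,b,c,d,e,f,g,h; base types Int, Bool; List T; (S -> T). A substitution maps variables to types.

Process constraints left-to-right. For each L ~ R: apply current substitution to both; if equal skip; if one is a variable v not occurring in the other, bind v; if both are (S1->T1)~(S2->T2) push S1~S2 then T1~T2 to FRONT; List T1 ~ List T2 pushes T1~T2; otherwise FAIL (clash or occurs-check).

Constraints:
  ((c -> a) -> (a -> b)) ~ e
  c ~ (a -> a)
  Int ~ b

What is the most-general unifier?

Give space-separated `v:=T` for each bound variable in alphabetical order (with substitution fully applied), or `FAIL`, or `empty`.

Answer: b:=Int c:=(a -> a) e:=(((a -> a) -> a) -> (a -> Int))

Derivation:
step 1: unify ((c -> a) -> (a -> b)) ~ e  [subst: {-} | 2 pending]
  bind e := ((c -> a) -> (a -> b))
step 2: unify c ~ (a -> a)  [subst: {e:=((c -> a) -> (a -> b))} | 1 pending]
  bind c := (a -> a)
step 3: unify Int ~ b  [subst: {e:=((c -> a) -> (a -> b)), c:=(a -> a)} | 0 pending]
  bind b := Int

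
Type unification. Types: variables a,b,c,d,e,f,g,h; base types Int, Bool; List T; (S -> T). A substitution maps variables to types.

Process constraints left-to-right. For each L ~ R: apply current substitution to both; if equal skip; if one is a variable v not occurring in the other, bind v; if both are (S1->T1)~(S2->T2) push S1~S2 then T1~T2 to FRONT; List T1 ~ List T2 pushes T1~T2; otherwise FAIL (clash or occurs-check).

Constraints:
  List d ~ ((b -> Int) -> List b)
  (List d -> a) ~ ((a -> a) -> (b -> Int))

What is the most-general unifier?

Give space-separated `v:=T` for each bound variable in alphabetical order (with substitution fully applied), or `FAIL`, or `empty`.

step 1: unify List d ~ ((b -> Int) -> List b)  [subst: {-} | 1 pending]
  clash: List d vs ((b -> Int) -> List b)

Answer: FAIL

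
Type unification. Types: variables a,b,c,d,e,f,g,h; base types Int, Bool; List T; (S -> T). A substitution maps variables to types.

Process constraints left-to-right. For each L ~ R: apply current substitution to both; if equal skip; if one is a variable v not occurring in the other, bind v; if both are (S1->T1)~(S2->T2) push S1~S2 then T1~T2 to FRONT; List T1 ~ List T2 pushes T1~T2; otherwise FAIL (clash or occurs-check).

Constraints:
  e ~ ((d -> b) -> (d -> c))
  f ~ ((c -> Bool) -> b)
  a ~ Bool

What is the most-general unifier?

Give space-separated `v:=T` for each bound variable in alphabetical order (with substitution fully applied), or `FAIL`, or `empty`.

step 1: unify e ~ ((d -> b) -> (d -> c))  [subst: {-} | 2 pending]
  bind e := ((d -> b) -> (d -> c))
step 2: unify f ~ ((c -> Bool) -> b)  [subst: {e:=((d -> b) -> (d -> c))} | 1 pending]
  bind f := ((c -> Bool) -> b)
step 3: unify a ~ Bool  [subst: {e:=((d -> b) -> (d -> c)), f:=((c -> Bool) -> b)} | 0 pending]
  bind a := Bool

Answer: a:=Bool e:=((d -> b) -> (d -> c)) f:=((c -> Bool) -> b)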